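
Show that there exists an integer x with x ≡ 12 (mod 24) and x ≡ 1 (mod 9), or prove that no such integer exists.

No such integer exists.

Reduce both congruences modulo 3, which divides 24 and 9: they say x ≡ 12 (mod 3) and x ≡ 1 (mod 3).
These are incompatible: 12 − 1 = 11 is not divisible by 3.
Therefore no such x exists.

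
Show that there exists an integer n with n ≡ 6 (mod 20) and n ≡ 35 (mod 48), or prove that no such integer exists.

No such integer exists.

Reduce both congruences modulo 4, which divides 20 and 48: they say n ≡ 6 (mod 4) and n ≡ 35 (mod 4).
However 6 ≡ 2 and 35 ≡ 3 (mod 4), and 2 ≠ 3.
Therefore no such n exists.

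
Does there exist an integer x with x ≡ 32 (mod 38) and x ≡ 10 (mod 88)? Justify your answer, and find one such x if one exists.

The moduli are not coprime: gcd(38, 88) = 2. Compatibility requires 2 ∣ (10 − 32) = -22, which holds, so solutions exist.
Write x = 32 + 38t. Then 38t ≡ 10 − 32 ≡ 66 (mod 88); dividing through by 2 gives 19t ≡ 33 (mod 44).
Since 19·7 = 133 = 3·44 + 1, the inverse of 19 mod 44 is 7.
Therefore t ≡ 7·33 = 231 ≡ 11 (mod 44).
Then x = 32 + 38·11 = 450.
Verify: 450 = 11·38 + 32 and 450 = 5·88 + 10. ✓

x = 450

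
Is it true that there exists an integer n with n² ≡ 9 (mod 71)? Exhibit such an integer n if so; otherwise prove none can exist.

n = 3

Take n = 3. Then 3² = 9, and since 0 ≤ 9 < 71 this is already reduced: 3² ≡ 9 (mod 71).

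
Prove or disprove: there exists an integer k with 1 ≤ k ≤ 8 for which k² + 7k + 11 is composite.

k = 4

At k = 4: 4² + 7·4 + 11 = 55 = 5·11, which is composite.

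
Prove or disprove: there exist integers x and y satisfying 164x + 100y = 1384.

Since gcd(164, 100) = 4 and 1384 = 4·346, Bézout's identity guarantees a solution.
Dividing through by 4 reduces the equation to 41x + 25y = 346.
Run the Euclidean algorithm on 41 and 25: 41 = 1·25 + 16, 25 = 1·16 + 9, 16 = 1·9 + 7, 9 = 1·7 + 2, 7 = 3·2 + 1, 2 = 2·1 + 0.
Working back up the chain: 1 = 7 − 3·2 = 7 − 3·(9 − 1·7) = −3·9 + 4·7 = −3·9 + 4·(16 − 1·9) = 4·16 − 7·9 = 4·16 − 7·(25 − 1·16) = −7·25 + 11·16 = −7·25 + 11·(41 − 1·25) = 11·41 − 18·25. So 41·11 + 25·(-18) = 1.
Multiplying through by 346: x = 11·346 = 3806, y = (-18)·346 = -6228 is a solution.
The general solution is x = 3806 + 25k, y = -6228 − 41k; taking k = -152 gives the smaller pair x = 6, y = 4.
Check: 164·6 + 100·4 = 984 + 400 = 1384. ✓

x = 6, y = 4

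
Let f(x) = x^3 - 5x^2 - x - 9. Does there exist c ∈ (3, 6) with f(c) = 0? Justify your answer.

Yes, f has a root in the interval.

f(3) = -30 and f(6) = 21, which have opposite signs.
Since f is a polynomial it is continuous on [3, 6].
So by the Intermediate Value Theorem there is a c strictly between 3 and 6 with f(c) = 0.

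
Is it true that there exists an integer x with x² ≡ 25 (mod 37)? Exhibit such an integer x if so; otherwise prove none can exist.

Take x = 5. Then 5² = 25, and since 0 ≤ 25 < 37 this is already reduced: 5² ≡ 25 (mod 37).

x = 5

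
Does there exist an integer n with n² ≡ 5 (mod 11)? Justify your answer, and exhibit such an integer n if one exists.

Take n = 4. Then 4² = 16 = 1·11 + 5, so 4² ≡ 5 (mod 11).

n = 4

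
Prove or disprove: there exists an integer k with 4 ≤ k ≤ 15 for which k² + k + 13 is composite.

k = 11

At k = 11: 11² + 11 + 13 = 145 = 5·29, which is composite.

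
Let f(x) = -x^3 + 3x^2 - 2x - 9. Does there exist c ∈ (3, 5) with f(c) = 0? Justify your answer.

No such root exists.

The endpoint values f(3) = -15 and f(5) = -69 are both negative. Claim: f(x) < 0 for every x in (3, 5).
Shift to the endpoint 3: with x = 3 + u (0 < u < 2), one computes f(3 + u) = -u^3 - 6u^2 - 11u - 15.
All 4 nonzero coefficients of this polynomial in u are negative; hence for u > 0 the value is a sum of negative terms (the constant -15 among them).
So f is strictly negative on (3, 5); no root exists in the interval.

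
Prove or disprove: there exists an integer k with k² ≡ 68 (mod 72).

No such integer exists.

Work modulo the divisor 3 of 72. If k² ≡ 68 (mod 72) then k² ≡ 2 (mod 3).
Since (3 − k)² ≡ k² (mod 3), it suffices to square k = 0, 1, …, 1: the residues are 0, 1.
The set of squares mod 3 is therefore {0, 1}, which does not contain 2.
Therefore k² ≡ 68 (mod 72) has no solution.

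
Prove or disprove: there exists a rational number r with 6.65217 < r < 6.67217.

Multiplying by 3: 3·6.65217 = 19.95651 and 3·6.67217 = 20.01651, so the integer 20 lies strictly between them.
Hence 20/3 is a rational number with 6.65217 < 20/3 < 6.67217.

r = 20/3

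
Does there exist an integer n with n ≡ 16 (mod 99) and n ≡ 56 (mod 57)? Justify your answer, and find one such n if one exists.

Both moduli are multiples of 3 = gcd(99, 57), so any solution would satisfy n ≡ 16 and n ≡ 56 modulo 3 simultaneously.
However 16 ≡ 1 and 56 ≡ 2 (mod 3), and 1 ≠ 2.
Therefore no such n exists.

No such integer exists.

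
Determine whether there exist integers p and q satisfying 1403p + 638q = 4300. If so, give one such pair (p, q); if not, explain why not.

p = 64, q = -134

1403 and 638 are coprime, so 1403p + 638q ranges over all of ℤ.
Run the Euclidean algorithm on 1403 and 638: 1403 = 2·638 + 127, 638 = 5·127 + 3, 127 = 42·3 + 1, 3 = 3·1 + 0.
Working back up the chain: 1 = 127 − 42·3 = 127 − 42·(638 − 5·127) = −42·638 + 211·127 = −42·638 + 211·(1403 − 2·638) = 211·1403 − 464·638. So 1403·211 + 638·(-464) = 1.
Multiplying through by 4300: p = 211·4300 = 907300, q = (-464)·4300 = -1995200 is a solution.
Shifting by a multiple of (638, −1403) keeps it a solution: p = 907300 − 1422·638 = 64, q = -1995200 + 1422·1403 = -134.
Check: 1403·64 + 638·(-134) = 89792 − 85492 = 4300. ✓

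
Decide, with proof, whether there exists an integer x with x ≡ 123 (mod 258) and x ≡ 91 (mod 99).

Both moduli are multiples of 3 = gcd(258, 99), so any solution would satisfy x ≡ 123 and x ≡ 91 modulo 3 simultaneously.
However 123 ≡ 0 and 91 ≡ 1 (mod 3), and 0 ≠ 1.
Therefore no such x exists.

No, no such integer exists.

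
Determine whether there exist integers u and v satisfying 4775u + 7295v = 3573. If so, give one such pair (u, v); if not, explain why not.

No, no such integers exist.

Both 4775 and 7295 are divisible by gcd(4775, 7295) = 5, hence so is any combination 4775u + 7295v.
However 3573 leaves remainder 3 on division by 5.
Therefore 4775u + 7295v = 3573 has no solution in integers.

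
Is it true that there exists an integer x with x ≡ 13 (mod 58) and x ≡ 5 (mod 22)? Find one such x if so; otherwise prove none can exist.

Here gcd(58, 22) = 2, and both 13 and 5 leave remainder 1 mod 2, so the system is consistent.
List candidates x ≡ 13 (mod 58): 13, 71. Modulo 22 these are 13, 5; 71 gives 5 as required.
Indeed 71 ≡ 13 (mod 58) and 71 ≡ 5 (mod 22).

x = 71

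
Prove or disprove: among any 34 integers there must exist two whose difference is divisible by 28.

Yes.

There are exactly 28 possible remainders on division by 28.
With 34 integers and only 28 classes, the pigeonhole principle forces two of them, say a and b, into the same class.
Their difference a − b is then a multiple of 28.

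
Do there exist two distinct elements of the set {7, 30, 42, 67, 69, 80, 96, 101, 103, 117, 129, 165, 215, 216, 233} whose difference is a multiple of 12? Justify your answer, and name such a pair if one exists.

7 and 67 are such a pair.

Both 7 and 67 leave remainder 7 on division by 12; their difference 60 = 5·12 is a multiple of 12.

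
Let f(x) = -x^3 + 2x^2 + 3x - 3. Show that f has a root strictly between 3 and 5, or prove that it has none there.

f has no root in that interval.

The endpoint values f(3) = -3 and f(5) = -63 are both negative. Claim: f(x) < 0 for every x in (3, 5).
Shift to the endpoint 3: with x = 3 + u (0 < u < 2), one computes f(3 + u) = -u^3 - 7u^2 - 12u - 3.
All 4 nonzero coefficients of this polynomial in u are negative; hence for u > 0 the value is a sum of negative terms (the constant -3 among them).
So f is strictly negative on (3, 5); no root exists in the interval.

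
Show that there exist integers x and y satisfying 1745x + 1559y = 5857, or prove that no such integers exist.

1745 and 1559 are coprime, so 1745x + 1559y ranges over all of ℤ.
Run the Euclidean algorithm on 1745 and 1559: 1745 = 1·1559 + 186, 1559 = 8·186 + 71, 186 = 2·71 + 44, 71 = 1·44 + 27, 44 = 1·27 + 17, 27 = 1·17 + 10, 17 = 1·10 + 7, 10 = 1·7 + 3, 7 = 2·3 + 1, 3 = 3·1 + 0.
Unwinding: 1 = 7 − 2·3 = 7 − 2·(10 − 1·7) = −2·10 + 3·7 = −2·10 + 3·(17 − 1·10) = 3·17 − 5·10 = 3·17 − 5·(27 − 1·17) = −5·27 + 8·17 = −5·27 + 8·(44 − 1·27) = 8·44 − 13·27 = 8·44 − 13·(71 − 1·44) = −13·71 + 21·44 = −13·71 + 21·(186 − 2·71) = 21·186 − 55·71 = 21·186 − 55·(1559 − 8·186) = −55·1559 + 461·186 = −55·1559 + 461·(1745 − 1·1559) = 461·1745 − 516·1559, i.e. 1745·461 + 1559·(-516) = 1.
Scaling by 5857 gives the particular solution (x, y) = (2700077, -3022212).
Shifting by a multiple of (1559, −1745) keeps it a solution: x = 2700077 − 1731·1559 = 1448, y = -3022212 + 1731·1745 = -1617.
Indeed 1745·1448 + 1559·(-1617) = 2526760 − 2520903 = 5857.

x = 1448, y = -1617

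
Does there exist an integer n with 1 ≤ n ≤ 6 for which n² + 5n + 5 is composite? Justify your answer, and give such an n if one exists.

n = 5

At n = 5: 5² + 5·5 + 5 = 55 = 5·11, which is composite.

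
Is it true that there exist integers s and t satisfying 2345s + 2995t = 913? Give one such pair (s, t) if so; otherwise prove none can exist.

Any value of 2345s + 2995t is a multiple of gcd(2345, 2995) = 5.
But 913 is not a multiple of 5 (it leaves remainder 3).
So the equation is unsolvable over ℤ.

There are no such integers.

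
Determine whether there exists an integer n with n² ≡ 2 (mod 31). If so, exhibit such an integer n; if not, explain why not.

n = 8

Take n = 8. Then 8² = 64 = 2·31 + 2, so 8² ≡ 2 (mod 31).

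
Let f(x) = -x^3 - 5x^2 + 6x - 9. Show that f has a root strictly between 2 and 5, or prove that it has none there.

f has no root in that interval.

The endpoint values f(2) = -25 and f(5) = -229 are both negative. Claim: f(x) < 0 for every x in (2, 5).
Shift to the endpoint 2: with x = 2 + u (0 < u < 3), one computes f(2 + u) = -u^3 - 11u^2 - 26u - 25.
All 4 nonzero coefficients of this polynomial in u are negative; hence for u > 0 the value is a sum of negative terms (the constant -25 among them).
Therefore f(x) < 0 throughout (2, 5), and f has no zero there.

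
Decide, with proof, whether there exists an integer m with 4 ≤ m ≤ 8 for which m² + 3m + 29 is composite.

At m = 4: 4² + 3·4 + 29 = 57 = 3·19, which is composite.

m = 4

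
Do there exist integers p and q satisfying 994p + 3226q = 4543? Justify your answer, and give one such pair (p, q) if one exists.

gcd(994, 3226) = 2, so every integer of the form 994p + 3226q is a multiple of 2.
But 4543 is not a multiple of 2 (it leaves remainder 1).
Hence no integers p, q satisfy the equation.

There are no such integers.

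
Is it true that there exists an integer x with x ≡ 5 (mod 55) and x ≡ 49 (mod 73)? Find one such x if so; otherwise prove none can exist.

x = 1655

gcd(55, 73) = 1, so the Chinese Remainder Theorem guarantees exactly one residue class mod 4015 satisfying both.
Write x = 5 + 55t and require 5 + 55t ≡ 49 (mod 73), i.e. 55t ≡ 44 (mod 73).
To invert 55 modulo 73: 73 = 1·55 + 18, 55 = 3·18 + 1, 18 = 18·1 + 0, and unwinding, 1 = 55 − 3·18 = 55 − 3·(73 − 1·55) = −3·73 + 4·55. Thus 55⁻¹ ≡ 4 (mod 73).
Multiplying by 4: t ≡ 4·44 = 176 ≡ 30 (mod 73).
Taking t = 30 gives x = 5 + 55·30 = 1655.
Indeed 1655 ≡ 5 (mod 55) and 1655 ≡ 49 (mod 73).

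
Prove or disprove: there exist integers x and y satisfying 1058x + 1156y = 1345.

Any value of 1058x + 1156y is a multiple of gcd(1058, 1156) = 2.
However 1345 leaves remainder 1 on division by 2.
Hence no integers x, y satisfy the equation.

There are no such integers.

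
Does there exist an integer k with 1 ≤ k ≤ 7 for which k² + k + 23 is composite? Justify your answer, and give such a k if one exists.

k = 3

At k = 3: 3² + 3 + 23 = 35 = 5·7, which is composite.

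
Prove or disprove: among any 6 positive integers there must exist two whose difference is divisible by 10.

Consider the 6 integers 49, 50, …, 54. They lie in distinct residue classes modulo 10, since 6 ≤ 10.
No two share a residue, so no pair has difference divisible by 10; the claim fails for this set.

No, the set {49, 50, 51, 52, 53, 54} is a counterexample.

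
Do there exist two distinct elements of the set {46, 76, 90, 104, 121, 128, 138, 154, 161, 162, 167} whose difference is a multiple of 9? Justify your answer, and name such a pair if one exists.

The pair (46, 154) works.

Both 46 and 154 leave remainder 1 on division by 9; their difference 108 = 12·9 is a multiple of 9.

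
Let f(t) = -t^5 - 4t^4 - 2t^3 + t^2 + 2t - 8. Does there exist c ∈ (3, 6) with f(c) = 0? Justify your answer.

No.

f(3) = -614 and f(6) = -13352, both negative, so a sign-change argument is unavailable; we show f keeps this sign on the whole interval.
Substitute t = 3 + u, where 0 < u < 3 on the interval. Expanding, f(3 + u) = -u^5 - 19u^4 - 140u^3 - 503u^2 - 883u - 614.
All 6 nonzero coefficients of this polynomial in u are negative; hence for u > 0 the value is a sum of negative terms (the constant -614 among them).
So f is strictly negative on (3, 6); no root exists in the interval.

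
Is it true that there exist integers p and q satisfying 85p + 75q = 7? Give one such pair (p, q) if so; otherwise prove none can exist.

There are no such integers.

Both 85 and 75 are divisible by gcd(85, 75) = 5, hence so is any combination 85p + 75q.
But 7 is not a multiple of 5 (it leaves remainder 2).
So the equation is unsolvable over ℤ.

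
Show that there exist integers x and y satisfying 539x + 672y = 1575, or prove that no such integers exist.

x = 69, y = -53

gcd(539, 672) = 7, and 7 divides 1575, so integer solutions exist.
Dividing through by 7 reduces the equation to 77x + 96y = 225.
Dividing repeatedly: 96 = 1·77 + 19, 77 = 4·19 + 1, 19 = 19·1 + 0.
Unwinding: 1 = 77 − 4·19 = 77 − 4·(96 − 1·77) = −4·96 + 5·77, i.e. 77·5 + 96·(-4) = 1.
Scaling by 225 gives the particular solution (x, y) = (1125, -900).
The general solution is x = 1125 + 96k, y = -900 − 77k; taking k = -11 gives the smaller pair x = 69, y = -53.
Indeed 539·69 + 672·(-53) = 37191 − 35616 = 1575.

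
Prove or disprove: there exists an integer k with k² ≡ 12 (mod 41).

Apply Euler's criterion with the prime 41: 12 is a quadratic residue iff 12^20 ≡ 1 (mod 41), and a non-residue iff it is ≡ −1.
Squaring successively (mod 41): 12^2 = 144 ≡ 21; 12^4 ≡ 21² = 441 ≡ 31; 12^8 ≡ 31² = 961 ≡ 18; 12^16 ≡ 18² = 324 ≡ 37.
Since 20 = 16 + 4, 12^20 ≡ 37 · 31; multiplying out mod 41: 37·31 = 1147 ≡ 40. Thus 12^20 ≡ 40 ≡ −1 (mod 41).
The value −1 means 12 is a non-residue modulo 41, so k² ≡ 12 (mod 41) is impossible.

No such integer exists.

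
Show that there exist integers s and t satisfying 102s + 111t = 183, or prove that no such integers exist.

gcd(102, 111) = 3, and 3 divides 183, so integer solutions exist.
Dividing through by 3 reduces the equation to 34s + 37t = 61.
Run the Euclidean algorithm on 37 and 34: 37 = 1·34 + 3, 34 = 11·3 + 1, 3 = 3·1 + 0.
Back-substituting, 1 = 34 − 11·3 = 34 − 11·(37 − 1·34) = −11·37 + 12·34; that is, 34·12 + 37·(-11) = 1.
Times 61: 34·732 + 37·(-671) = 61, so (732, -671) solves it.
The general solution is s = 732 + 37k, t = -671 − 34k; taking k = -19 gives the smaller pair s = 29, t = -25.
Check: 102·29 + 111·(-25) = 2958 − 2775 = 183. ✓

s = 29, t = -25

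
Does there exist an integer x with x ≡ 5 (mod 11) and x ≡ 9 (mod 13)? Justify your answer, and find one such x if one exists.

gcd(11, 13) = 1, so the Chinese Remainder Theorem guarantees exactly one residue class mod 143 satisfying both.
Any solution of the first congruence is x = 5 + 11t; substituting into the second, 11t ≡ 9 − 5 ≡ 4 (mod 13).
To invert 11 modulo 13: 13 = 1·11 + 2, 11 = 5·2 + 1, 2 = 2·1 + 0, and unwinding, 1 = 11 − 5·2 = 11 − 5·(13 − 1·11) = −5·13 + 6·11. Thus 11⁻¹ ≡ 6 (mod 13).
Multiplying by 6: t ≡ 6·4 = 24 ≡ 11 (mod 13).
With t = 11: x = 5 + 11·11 = 126.
Check: 126 mod 11 = 5, 126 mod 13 = 9. ✓

x = 126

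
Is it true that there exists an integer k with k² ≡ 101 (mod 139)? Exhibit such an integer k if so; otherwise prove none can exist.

Apply Euler's criterion with the prime 139: 101 is a quadratic residue iff 101^69 ≡ 1 (mod 139), and a non-residue iff it is ≡ −1.
Repeated squaring mod 139: 101^2 = 10201 ≡ 54; 101^4 ≡ 54² = 2916 ≡ 136; 101^8 ≡ 136² = 18496 ≡ 9; 101^16 ≡ 9² = 81 ≡ 81; 101^32 ≡ 81² = 6561 ≡ 28; 101^64 ≡ 28² = 784 ≡ 89.
Since 69 = 64 + 4 + 1, 101^69 ≡ 89 · 136 · 101; multiplying out mod 139: 89·136 = 12104 ≡ 11, then 11·101 = 1111 ≡ 138. Thus 101^69 ≡ 138 ≡ −1 (mod 139).
The value −1 means 101 is a non-residue modulo 139, so k² ≡ 101 (mod 139) is impossible.

There is no such integer.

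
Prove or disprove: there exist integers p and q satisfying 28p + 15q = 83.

p = 11, q = -15

28 and 15 are coprime, so 28p + 15q ranges over all of ℤ.
Dividing repeatedly: 28 = 1·15 + 13, 15 = 1·13 + 2, 13 = 6·2 + 1, 2 = 2·1 + 0.
Back-substituting, 1 = 13 − 6·2 = 13 − 6·(15 − 1·13) = −6·15 + 7·13 = −6·15 + 7·(28 − 1·15) = 7·28 − 13·15; that is, 28·7 + 15·(-13) = 1.
Scaling by 83 gives the particular solution (p, q) = (581, -1079).
The general solution is p = 581 + 15k, q = -1079 − 28k; taking k = -38 gives the smaller pair p = 11, q = -15.
Indeed 28·11 + 15·(-15) = 308 − 225 = 83.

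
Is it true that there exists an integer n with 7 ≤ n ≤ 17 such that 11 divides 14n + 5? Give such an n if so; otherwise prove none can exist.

At n = 13 we get 14·13 + 5 = 187, and 187 = 11·17.

n = 13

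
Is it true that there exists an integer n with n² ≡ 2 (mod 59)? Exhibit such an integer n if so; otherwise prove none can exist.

59 is prime, so by Euler's criterion 2 is a square mod 59 iff 2^((59−1)/2) = 2^29 ≡ 1 (mod 59).
Squaring successively (mod 59): 2^2 = 4 ≡ 4; 2^4 ≡ 4² = 16 ≡ 16; 2^8 ≡ 16² = 256 ≡ 20; 2^16 ≡ 20² = 400 ≡ 46.
Since 29 = 16 + 8 + 4 + 1, 2^29 ≡ 46 · 20 · 16 · 2; multiplying out mod 59: 46·20 = 920 ≡ 35, then 35·16 = 560 ≡ 29, then 29·2 = 58 ≡ 58. Thus 2^29 ≡ 58 ≡ −1 (mod 59).
The value −1 means 2 is a non-residue modulo 59, so n² ≡ 2 (mod 59) is impossible.

No such integer exists.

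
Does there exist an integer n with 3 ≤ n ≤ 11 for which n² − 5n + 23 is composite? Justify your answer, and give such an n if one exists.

The values for n = 3, 4, …, 11 are 17, 19, 23, 29, 37, 47, 59, 73, 89, and each of these is prime.
So no value in the range makes the expression composite.

There is no such integer n in that range.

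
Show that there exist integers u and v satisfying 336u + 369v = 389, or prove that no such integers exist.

gcd(336, 369) = 3, so every integer of the form 336u + 369v is a multiple of 3.
But 389 is not a multiple of 3 (it leaves remainder 2).
So the equation is unsolvable over ℤ.

No, no such integers exist.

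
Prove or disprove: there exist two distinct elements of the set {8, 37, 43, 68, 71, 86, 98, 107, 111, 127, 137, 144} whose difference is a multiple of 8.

8 mod 8 = 0 and 144 mod 8 = 0, so 144 − 8 = 136 = 17·8.

The pair (8, 144) works.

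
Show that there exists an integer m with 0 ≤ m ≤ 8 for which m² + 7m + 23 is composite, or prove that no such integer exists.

m = 7

At m = 7: 7² + 7·7 + 23 = 121 = 11·11, which is composite.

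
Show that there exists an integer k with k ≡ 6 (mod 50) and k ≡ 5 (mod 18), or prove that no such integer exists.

No such integer exists.

gcd(50, 18) = 2. If k ≡ 6 (mod 50) and k ≡ 5 (mod 18), then k ≡ 6 (mod 2) and k ≡ 5 (mod 2).
However 6 ≡ 0 and 5 ≡ 1 (mod 2), and 0 ≠ 1.
So no integer satisfies both congruences.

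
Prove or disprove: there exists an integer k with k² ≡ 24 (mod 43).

k = 14 works: 14² = 196, and 196 − 24 = 172 = 4·43.

k = 14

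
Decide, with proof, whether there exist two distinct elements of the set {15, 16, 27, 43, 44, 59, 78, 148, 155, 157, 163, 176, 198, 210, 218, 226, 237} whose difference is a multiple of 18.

No such pair exists.

Two integers differ by a multiple of 18 exactly when they have the same residue mod 18. The residues are 15↦15, 16↦16, 27↦9, 43↦7, 44↦8, 59↦5, 78↦6, 148↦4, 155↦11, 157↦13, 163↦1, 176↦14, 198↦0, 210↦12, 218↦2, 226↦10, 237↦3.
No residue repeats among the 17 elements, so no pair has difference ≡ 0 (mod 18).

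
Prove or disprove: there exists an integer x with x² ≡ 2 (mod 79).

x = 9

x = 9 works: 9² = 81, and 81 − 2 = 79 = 1·79.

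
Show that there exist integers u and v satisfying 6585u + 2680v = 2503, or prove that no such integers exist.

No such integers exist.

Both 6585 and 2680 are divisible by gcd(6585, 2680) = 5, hence so is any combination 6585u + 2680v.
However 2503 leaves remainder 3 on division by 5.
Therefore 6585u + 2680v = 2503 has no solution in integers.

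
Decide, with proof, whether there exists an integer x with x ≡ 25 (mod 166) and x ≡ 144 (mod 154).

No, no such integer exists.

Reduce both congruences modulo 2, which divides 166 and 154: they say x ≡ 25 (mod 2) and x ≡ 144 (mod 2).
However 25 ≡ 1 and 144 ≡ 0 (mod 2), and 1 ≠ 0.
So no integer satisfies both congruences.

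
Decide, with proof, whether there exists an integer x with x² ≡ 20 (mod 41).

x = 15 works: 15² = 225, and 225 − 20 = 205 = 5·41.

x = 15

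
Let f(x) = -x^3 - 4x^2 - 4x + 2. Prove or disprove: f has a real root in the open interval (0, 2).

Yes, f has a root in the interval.

f(0) = 2 and f(2) = -30, which have opposite signs.
As a polynomial, f is continuous on every closed interval.
By the Intermediate Value Theorem, f takes the value 0 somewhere in the open interval.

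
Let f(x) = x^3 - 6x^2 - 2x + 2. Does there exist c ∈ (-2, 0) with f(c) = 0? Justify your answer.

f(-2) = -26 and f(0) = 2, which have opposite signs.
Since f is a polynomial it is continuous on [-2, 0].
The Intermediate Value Theorem then guarantees some c ∈ (-2, 0) with f(c) = 0.

Yes, f has a root in the interval.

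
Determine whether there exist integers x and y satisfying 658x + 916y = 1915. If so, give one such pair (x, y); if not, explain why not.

No such integers exist.

Both 658 and 916 are divisible by gcd(658, 916) = 2, hence so is any combination 658x + 916y.
But 1915 = 2·957 + 1, so 2 ∤ 1915.
So the equation is unsolvable over ℤ.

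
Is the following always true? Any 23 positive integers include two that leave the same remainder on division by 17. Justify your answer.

True.

There are exactly 17 possible remainders on division by 17.
Since 23 > 17, two of the 23 integers must share a residue class by the pigeonhole principle; call them a and b.
So a and b have equal remainders mod 17, which is exactly what was to be shown.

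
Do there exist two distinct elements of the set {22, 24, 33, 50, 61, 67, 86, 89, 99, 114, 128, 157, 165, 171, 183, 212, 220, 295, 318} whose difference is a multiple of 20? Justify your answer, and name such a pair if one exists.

There is no such pair.

Two integers differ by a multiple of 20 exactly when they have the same residue mod 20. The residues are 22↦2, 24↦4, 33↦13, 50↦10, 61↦1, 67↦7, 86↦6, 89↦9, 99↦19, 114↦14, 128↦8, 157↦17, 165↦5, 171↦11, 183↦3, 212↦12, 220↦0, 295↦15, 318↦18.
These 19 residues are pairwise different, hence no difference of two elements is divisible by 20.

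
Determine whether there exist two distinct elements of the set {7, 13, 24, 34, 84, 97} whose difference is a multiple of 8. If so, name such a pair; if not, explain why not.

Two integers differ by a multiple of 8 exactly when they have the same residue mod 8. The residues are 7↦7, 13↦5, 24↦0, 34↦2, 84↦4, 97↦1.
These 6 residues are pairwise different, hence no difference of two elements is divisible by 8.

No, no such pair exists.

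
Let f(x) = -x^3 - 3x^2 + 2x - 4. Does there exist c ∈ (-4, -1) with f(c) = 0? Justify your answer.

Such a root exists.

f(-4) = 4 and f(-1) = -8, which have opposite signs.
As a polynomial, f is continuous on every closed interval.
By the Intermediate Value Theorem f must vanish at some point of (-4, -1).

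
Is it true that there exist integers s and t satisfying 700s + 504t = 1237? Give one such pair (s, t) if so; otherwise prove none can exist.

Both 700 and 504 are divisible by gcd(700, 504) = 28, hence so is any combination 700s + 504t.
But 1237 is not a multiple of 28 (it leaves remainder 5).
So the equation is unsolvable over ℤ.

No, no such integers exist.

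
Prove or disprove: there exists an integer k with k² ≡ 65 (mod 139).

Take k = 75. Then 75² = 5625 = 40·139 + 65, so 75² ≡ 65 (mod 139).

k = 75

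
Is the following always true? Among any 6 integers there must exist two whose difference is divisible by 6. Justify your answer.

No; for instance {27, 28, 29, 30, 31, 32} is a counterexample.

Take the 6 consecutive integers 27, 28, …, 32: their residues mod 6 are all distinct because 6 ≤ 6.
Any two of them differ by at most 5 < 6 and by at least 1, so no difference is a multiple of 6.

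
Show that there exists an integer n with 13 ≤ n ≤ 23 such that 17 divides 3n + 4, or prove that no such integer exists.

The values of 3n + 4 for n = 13, 14, …, 23 are 43, 46, 49, 52, 55, 58, 61, 64, 67, 70, 73; reduced mod 17 these are 9, 12, 15, 1, 4, 7, 10, 13, 16, 2, 5.
Since 0 is absent from this list, 17 ∤ 3n + 4 for every n with 13 ≤ n ≤ 23.

No, no such integer n in that range exists.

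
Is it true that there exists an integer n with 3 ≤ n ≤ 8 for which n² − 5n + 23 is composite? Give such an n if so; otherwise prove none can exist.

The values for n = 3, 4, …, 8 are 17, 19, 23, 29, 37, 47, and each of these is prime.
So no value in the range makes the expression composite.

No, no such integer n in that range exists.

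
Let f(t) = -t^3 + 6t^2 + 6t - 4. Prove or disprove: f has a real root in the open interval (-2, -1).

f(-2) = 16 and f(-1) = -3, which have opposite signs.
f is continuous everywhere (it is a polynomial), in particular on [-2, -1].
By the Intermediate Value Theorem f must vanish at some point of (-2, -1).

Yes, f has a root in the interval.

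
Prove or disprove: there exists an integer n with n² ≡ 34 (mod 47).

n = 9 works: 9² = 81, and 81 − 34 = 47 = 1·47.

n = 9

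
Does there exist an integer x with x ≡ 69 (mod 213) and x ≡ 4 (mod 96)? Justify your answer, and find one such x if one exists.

Both moduli are multiples of 3 = gcd(213, 96), so any solution would satisfy x ≡ 69 and x ≡ 4 modulo 3 simultaneously.
However 69 ≡ 0 and 4 ≡ 1 (mod 3), and 0 ≠ 1.
Hence the system has no solution.

There is no such integer.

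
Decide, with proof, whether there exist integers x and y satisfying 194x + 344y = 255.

No, no such integers exist.

gcd(194, 344) = 2, so every integer of the form 194x + 344y is a multiple of 2.
But 255 = 2·127 + 1, so 2 ∤ 255.
Therefore 194x + 344y = 255 has no solution in integers.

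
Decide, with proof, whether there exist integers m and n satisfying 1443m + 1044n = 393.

m = 35, n = -48

Since gcd(1443, 1044) = 3 and 393 = 3·131, Bézout's identity guarantees a solution.
Dividing through by 3 reduces the equation to 481m + 348n = 131.
Euclidean algorithm: 481 = 1·348 + 133, 348 = 2·133 + 82, 133 = 1·82 + 51, 82 = 1·51 + 31, 51 = 1·31 + 20, 31 = 1·20 + 11, 20 = 1·11 + 9, 11 = 1·9 + 2, 9 = 4·2 + 1, 2 = 2·1 + 0.
Working back up the chain: 1 = 9 − 4·2 = 9 − 4·(11 − 1·9) = −4·11 + 5·9 = −4·11 + 5·(20 − 1·11) = 5·20 − 9·11 = 5·20 − 9·(31 − 1·20) = −9·31 + 14·20 = −9·31 + 14·(51 − 1·31) = 14·51 − 23·31 = 14·51 − 23·(82 − 1·51) = −23·82 + 37·51 = −23·82 + 37·(133 − 1·82) = 37·133 − 60·82 = 37·133 − 60·(348 − 2·133) = −60·348 + 157·133 = −60·348 + 157·(481 − 1·348) = 157·481 − 217·348. So 481·157 + 348·(-217) = 1.
Times 131: 481·20567 + 348·(-28427) = 131, so (20567, -28427) solves it.
Subtracting 59·348 from m and adding 59·481 to n gives the tidier solution (35, -48).
Indeed 1443·35 + 1044·(-48) = 50505 − 50112 = 393.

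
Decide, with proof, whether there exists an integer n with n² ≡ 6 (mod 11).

Computing n² mod 11 for n = 0, 1, …, 5 (enough, by the symmetry n ↦ 11 − n) gives 0, 1, 4, 9, 5, 3.
The set of squares mod 11 is therefore {0, 1, 3, 4, 5, 9}, which does not contain 6.
Therefore n² ≡ 6 (mod 11) has no solution.

No such integer exists.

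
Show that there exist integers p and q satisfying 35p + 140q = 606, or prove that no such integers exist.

Both 35 and 140 are divisible by gcd(35, 140) = 35, hence so is any combination 35p + 140q.
However 606 leaves remainder 11 on division by 35.
Hence no integers p, q satisfy the equation.

No such integers exist.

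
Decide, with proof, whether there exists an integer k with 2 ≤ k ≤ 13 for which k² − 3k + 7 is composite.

k = 7

At k = 7: 7² − 3·7 + 7 = 35 = 5·7, which is composite.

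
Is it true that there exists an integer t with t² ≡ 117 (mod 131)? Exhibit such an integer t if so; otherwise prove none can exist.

t = 95 works: 95² = 9025, and 9025 − 117 = 8908 = 68·131.

t = 95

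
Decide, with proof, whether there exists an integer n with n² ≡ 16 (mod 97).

Take n = 93. Then 93² = 8649 = 89·97 + 16, so 93² ≡ 16 (mod 97).

n = 93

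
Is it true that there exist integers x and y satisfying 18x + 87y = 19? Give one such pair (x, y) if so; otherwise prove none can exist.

gcd(18, 87) = 3, so every integer of the form 18x + 87y is a multiple of 3.
However 19 leaves remainder 1 on division by 3.
Therefore 18x + 87y = 19 has no solution in integers.

No such integers exist.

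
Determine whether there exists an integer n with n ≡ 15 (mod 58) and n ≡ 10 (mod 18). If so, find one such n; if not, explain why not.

No, no such integer exists.

Reduce both congruences modulo 2, which divides 58 and 18: they say n ≡ 15 (mod 2) and n ≡ 10 (mod 2).
These are incompatible: 15 − 10 = 5 is not divisible by 2.
Therefore no such n exists.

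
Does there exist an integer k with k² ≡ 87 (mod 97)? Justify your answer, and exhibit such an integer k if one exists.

97 is prime, so by Euler's criterion 87 is a square mod 97 iff 87^((97−1)/2) = 87^48 ≡ 1 (mod 97).
Squaring successively (mod 97): 87^2 = 7569 ≡ 3; 87^4 ≡ 3² = 9 ≡ 9; 87^8 ≡ 9² = 81 ≡ 81; 87^16 ≡ 81² = 6561 ≡ 62; 87^32 ≡ 62² = 3844 ≡ 61.
Since 48 = 32 + 16, 87^48 ≡ 61 · 62; multiplying out mod 97: 61·62 = 3782 ≡ 96. Thus 87^48 ≡ 96 ≡ −1 (mod 97).
The value −1 means 87 is a non-residue modulo 97, so k² ≡ 87 (mod 97) is impossible.

No, no such integer exists.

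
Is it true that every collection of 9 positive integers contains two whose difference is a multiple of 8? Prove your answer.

Each integer lies in one of the 8 residue classes modulo 8.
With 9 integers and only 8 classes, the pigeonhole principle forces two of them, say a and b, into the same class.
Equal remainders mean a − b ≡ 0 (mod 8), so 8 divides their difference.

Yes.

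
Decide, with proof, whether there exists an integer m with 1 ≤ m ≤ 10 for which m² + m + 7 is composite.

m = 7

At m = 7: 7² + 7 + 7 = 63 = 3·21, which is composite.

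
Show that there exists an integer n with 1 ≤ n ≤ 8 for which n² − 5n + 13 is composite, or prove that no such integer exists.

At n = 7: 7² − 5·7 + 13 = 27 = 3·9, which is composite.

n = 7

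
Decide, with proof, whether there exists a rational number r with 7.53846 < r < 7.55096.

r = 83/11

Look for a denominator N such that an integer falls strictly between N·7.53846 and N·7.55096. N = 11 works: 11·7.53846 = 82.92306 < 83 < 83.06056 = 11·7.55096.
Dividing back, 7.53846 < 83/11 < 7.55096, and 83/11 is rational.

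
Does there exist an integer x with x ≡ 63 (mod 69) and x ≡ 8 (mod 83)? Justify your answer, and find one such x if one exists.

Since 69 and 83 share no common factor, CRT says the pair of congruences has a solution (unique mod 5727).
Write x = 63 + 69t and require 63 + 69t ≡ 8 (mod 83), i.e. 69t ≡ 28 (mod 83).
To invert 69 modulo 83: 83 = 1·69 + 14, 69 = 4·14 + 13, 14 = 1·13 + 1, 13 = 13·1 + 0, and unwinding, 1 = 14 − 1·13 = 14 − (69 − 4·14) = −69 + 5·14 = −69 + 5·(83 − 1·69) = 5·83 − 6·69. Thus 69⁻¹ ≡ -6 ≡ 77 (mod 83).
Multiplying by 77: t ≡ 77·28 = 2156 ≡ 81 (mod 83).
Taking t = 81 gives x = 63 + 69·81 = 5652.
Indeed 5652 ≡ 63 (mod 69) and 5652 ≡ 8 (mod 83).

x = 5652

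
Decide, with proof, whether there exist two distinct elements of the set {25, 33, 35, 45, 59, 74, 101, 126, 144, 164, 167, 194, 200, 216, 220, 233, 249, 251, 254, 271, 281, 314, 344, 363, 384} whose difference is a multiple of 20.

25 mod 20 = 5 and 45 mod 20 = 5, so 45 − 25 = 20 = 1·20.

The pair (25, 45) works.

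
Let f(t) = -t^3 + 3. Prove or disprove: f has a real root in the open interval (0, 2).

f(0) = 3 and f(2) = -5, which have opposite signs.
As a polynomial, f is continuous on every closed interval.
By the Intermediate Value Theorem f must vanish at some point of (0, 2).

Yes, f has a root in the interval.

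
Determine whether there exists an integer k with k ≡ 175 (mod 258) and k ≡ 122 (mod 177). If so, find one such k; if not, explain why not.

gcd(258, 177) = 3. If k ≡ 175 (mod 258) and k ≡ 122 (mod 177), then k ≡ 175 (mod 3) and k ≡ 122 (mod 3).
But 175 mod 3 = 1 while 122 mod 3 = 2, a contradiction.
Hence the system has no solution.

There is no such integer.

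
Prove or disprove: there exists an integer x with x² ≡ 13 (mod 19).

No such integer exists.

Squares mod 19 repeat after x = 9 (as (−x)² = x²); for x = 0..9 they are 0, 1, 4, 9, 16, 6, 17, 11, 7, 5.
So the quadratic residues mod 19 are {0, 1, 4, 5, 6, 7, 9, 11, 16, 17}, and 13 is not among them.
Therefore x² ≡ 13 (mod 19) has no solution.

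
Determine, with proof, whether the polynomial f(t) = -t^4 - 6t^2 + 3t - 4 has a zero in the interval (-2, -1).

f has no root in that interval.

f(-2) = -50 and f(-1) = -14, both negative, so a sign-change argument is unavailable; we show f keeps this sign on the whole interval.
Shift to the endpoint -1: with t = -1 − u (0 < u < 1), one computes f(-1 − u) = -u^4 - 4u^3 - 12u^2 - 19u - 14.
All 5 nonzero coefficients of this polynomial in u are negative; hence for u > 0 the value is a sum of negative terms (the constant -14 among them).
Therefore f(t) < 0 throughout (-2, -1), and f has no zero there.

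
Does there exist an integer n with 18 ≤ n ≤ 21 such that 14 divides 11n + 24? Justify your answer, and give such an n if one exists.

The values of 11n + 24 for n = 18, 19, 20, 21 are 222, 233, 244, 255; reduced mod 14 these are 12, 9, 6, 3.
Since 0 is absent from this list, 14 ∤ 11n + 24 for every n with 18 ≤ n ≤ 21.

No, no such integer n in that range exists.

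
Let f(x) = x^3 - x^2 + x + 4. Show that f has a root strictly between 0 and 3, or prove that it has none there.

f(0) = 4 and f(3) = 25, both positive.
The derivative f'(x) = 3x^2 - 2x + 1 is a quadratic with discriminant (-2)² − 4·3·1 = -8 < 0; it never vanishes, so it is always positive (sign of the leading coefficient).
So f is strictly increasing; between 0 and 3 its values lie between f(0) = 4 and f(3) = 25, all positive. Therefore f has no root in (0, 3).

No such root exists.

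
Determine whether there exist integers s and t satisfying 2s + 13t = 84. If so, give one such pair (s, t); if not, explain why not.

s = 3, t = 6

Since gcd(2, 13) = 1, every integer is an integer combination of 2 and 13.
Dividing repeatedly: 13 = 6·2 + 1, 2 = 2·1 + 0.
Working back up the chain: 1 = 13 − 6·2. So 2·(-6) + 13·1 = 1.
Multiplying through by 84: s = (-6)·84 = -504, t = 1·84 = 84 is a solution.
The general solution is s = -504 + 13k, t = 84 − 2k; taking k = 39 gives the smaller pair s = 3, t = 6.
Indeed 2·3 + 13·6 = 6 + 78 = 84.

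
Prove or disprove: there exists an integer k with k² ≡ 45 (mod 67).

No, no such integer exists.

Apply Euler's criterion with the prime 67: 45 is a quadratic residue iff 45^33 ≡ 1 (mod 67), and a non-residue iff it is ≡ −1.
Repeated squaring mod 67: 45^2 = 2025 ≡ 15; 45^4 ≡ 15² = 225 ≡ 24; 45^8 ≡ 24² = 576 ≡ 40; 45^16 ≡ 40² = 1600 ≡ 59; 45^32 ≡ 59² = 3481 ≡ 64.
Since 33 = 32 + 1, 45^33 ≡ 64 · 45; multiplying out mod 67: 64·45 = 2880 ≡ 66. Thus 45^33 ≡ 66 ≡ −1 (mod 67).
By Euler's criterion 45 is a quadratic non-residue mod 67: no k satisfies k² ≡ 45 (mod 67).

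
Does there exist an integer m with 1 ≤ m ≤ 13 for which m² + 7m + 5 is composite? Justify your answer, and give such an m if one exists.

At m = 5: 5² + 7·5 + 5 = 65 = 5·13, which is composite.

m = 5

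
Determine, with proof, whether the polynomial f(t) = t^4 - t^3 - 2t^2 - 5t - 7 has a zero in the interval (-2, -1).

f(-2) = 19 and f(-1) = -2, which have opposite signs.
Since f is a polynomial it is continuous on [-2, -1].
By the Intermediate Value Theorem, f takes the value 0 somewhere in the open interval.

Yes, f has a root in the interval.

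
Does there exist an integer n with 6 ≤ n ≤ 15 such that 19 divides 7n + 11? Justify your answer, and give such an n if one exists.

n = 12

Scanning upward from n = 6 gives 53, 60, 67, 74, 81, 88, none divisible by 19. At n = 12 we get 7·12 + 11 = 95, and 95 = 19·5.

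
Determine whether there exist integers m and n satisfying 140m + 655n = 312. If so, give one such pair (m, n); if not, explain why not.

gcd(140, 655) = 5, so every integer of the form 140m + 655n is a multiple of 5.
However 312 leaves remainder 2 on division by 5.
So the equation is unsolvable over ℤ.

There are no such integers.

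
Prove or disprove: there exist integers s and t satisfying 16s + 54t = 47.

Any value of 16s + 54t is a multiple of gcd(16, 54) = 2.
However 47 leaves remainder 1 on division by 2.
Therefore 16s + 54t = 47 has no solution in integers.

No such integers exist.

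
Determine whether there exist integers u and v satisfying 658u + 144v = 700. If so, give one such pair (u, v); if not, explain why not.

u = 70, v = -315

gcd(658, 144) = 2, and 2 divides 700, so integer solutions exist.
Dividing through by 2 reduces the equation to 329u + 72v = 350.
Dividing repeatedly: 329 = 4·72 + 41, 72 = 1·41 + 31, 41 = 1·31 + 10, 31 = 3·10 + 1, 10 = 10·1 + 0.
Working back up the chain: 1 = 31 − 3·10 = 31 − 3·(41 − 1·31) = −3·41 + 4·31 = −3·41 + 4·(72 − 1·41) = 4·72 − 7·41 = 4·72 − 7·(329 − 4·72) = −7·329 + 32·72. So 329·(-7) + 72·32 = 1.
Multiplying through by 350: u = (-7)·350 = -2450, v = 32·350 = 11200 is a solution.
Shifting by a multiple of (72, −329) keeps it a solution: u = -2450 + 35·72 = 70, v = 11200 − 35·329 = -315.
Indeed 658·70 + 144·(-315) = 46060 − 45360 = 700.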